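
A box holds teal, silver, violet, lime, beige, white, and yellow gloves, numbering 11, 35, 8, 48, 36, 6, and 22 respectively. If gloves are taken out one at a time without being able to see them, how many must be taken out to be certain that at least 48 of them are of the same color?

166

Treat the 7 colors as pigeonholes.
In the worst case we take at most 47 of each color, but all 11 teal, all 35 silver, all 8 violet, all 36 beige, all 6 white, and all 22 yellow (fewer than 47), giving 11 + 35 + 8 + 47 + 36 + 6 + 22 = 165.
One more glove then forces some color to 48, so 165 + 1 = 166.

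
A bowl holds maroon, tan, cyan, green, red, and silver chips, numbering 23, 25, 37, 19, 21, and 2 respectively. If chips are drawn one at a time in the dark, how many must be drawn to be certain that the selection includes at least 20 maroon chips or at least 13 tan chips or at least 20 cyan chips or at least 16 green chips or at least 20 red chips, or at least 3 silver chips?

The worst case stops just short of every target: 19 maroon, 12 tan, 19 cyan, 15 green, 19 red, 2 silver — 19 + 12 + 19 + 15 + 19 + 2 = 86 chips.
One more chip must push some color to its target, so 86 + 1 = 87.

87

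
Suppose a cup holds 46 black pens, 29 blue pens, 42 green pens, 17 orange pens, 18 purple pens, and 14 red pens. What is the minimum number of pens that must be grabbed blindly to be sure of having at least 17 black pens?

137

The worst case draws every non-black pen first: 29 + 42 + 17 + 18 + 14 = 120.
The next 17 draws are then forced to be black, giving 120 + 17 = 137.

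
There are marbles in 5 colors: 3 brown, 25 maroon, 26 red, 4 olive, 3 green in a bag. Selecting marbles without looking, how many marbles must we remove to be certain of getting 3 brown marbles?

To avoid brown marbles as long as possible, exhaust the other 4 colors first.
The worst case draws every non-brown marble first: 25 + 26 + 4 + 3 = 58.
The next 3 draws are then forced to be brown, giving 58 + 3 = 61.

61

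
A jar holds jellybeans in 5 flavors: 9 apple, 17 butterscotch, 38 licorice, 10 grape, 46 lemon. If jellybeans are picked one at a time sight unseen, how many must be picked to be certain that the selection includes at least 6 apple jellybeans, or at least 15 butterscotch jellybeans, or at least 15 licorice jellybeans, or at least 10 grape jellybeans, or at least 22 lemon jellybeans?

64

The worst case stops just short of every target: 5 apple, 14 butterscotch, 14 licorice, 9 grape, 21 lemon — 5 + 14 + 14 + 9 + 21 = 63 jellybeans.
One more jellybean must push some flavor to its target, so 63 + 1 = 64.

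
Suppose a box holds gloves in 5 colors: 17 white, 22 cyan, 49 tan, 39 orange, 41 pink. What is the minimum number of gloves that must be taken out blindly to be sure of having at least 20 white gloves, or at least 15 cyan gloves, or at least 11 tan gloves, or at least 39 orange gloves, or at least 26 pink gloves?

Each of the 5 colors has its own threshold; avoid all of them simultaneously.
The worst case stops just short of every target: all 17 white, 14 cyan, 10 tan, 38 orange, 25 pink — 17 + 14 + 10 + 38 + 25 = 104 gloves.
One more glove must push some color to its target, so 104 + 1 = 105.

105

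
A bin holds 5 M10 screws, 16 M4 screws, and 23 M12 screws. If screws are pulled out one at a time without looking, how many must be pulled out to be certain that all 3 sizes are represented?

40

The hardest size to obtain is M10: we could draw every other screw first — 44 − 5 = 39 screws — without a single M10 one.
The next draw must be M10, so 39 + 1 = 40.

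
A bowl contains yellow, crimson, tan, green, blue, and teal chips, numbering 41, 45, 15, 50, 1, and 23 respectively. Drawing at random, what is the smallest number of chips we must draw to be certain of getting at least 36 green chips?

The worst case draws every non-green chip first: 41 + 45 + 15 + 1 + 23 = 125.
The next 36 draws are then forced to be green, giving 125 + 36 = 161.

161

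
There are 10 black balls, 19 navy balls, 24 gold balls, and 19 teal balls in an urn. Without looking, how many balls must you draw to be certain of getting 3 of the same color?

9

The worst case takes 2 balls of each color without reaching 3 of any: 4 × 2 = 8.
The next ball must bring some color to 3, so 8 + 1 = 9.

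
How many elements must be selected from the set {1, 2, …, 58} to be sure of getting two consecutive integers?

Partition {1, …, 58} into 29 pairs: {1,2}, {3,4}, …, {57,58}.
Choosing 29 integers — say the 29 even numbers 2, 4, …, 58 — takes one from each pair and avoids the property.
Choosing 30 forces two into the same pair by pigeonhole, and those are consecutive. So 30.

30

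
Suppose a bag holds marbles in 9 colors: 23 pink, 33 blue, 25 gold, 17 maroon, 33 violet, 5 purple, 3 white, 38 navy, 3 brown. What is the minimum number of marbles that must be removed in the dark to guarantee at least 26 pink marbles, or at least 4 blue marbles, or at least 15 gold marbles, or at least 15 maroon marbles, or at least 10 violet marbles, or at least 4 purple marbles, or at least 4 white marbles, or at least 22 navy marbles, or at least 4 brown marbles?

94

The worst case stops just short of every target: all 23 pink, 3 blue, 14 gold, 14 maroon, 9 violet, 3 purple, 3 white, 21 navy, 3 brown — 23 + 3 + 14 + 14 + 9 + 3 + 3 + 21 + 3 = 93 marbles.
One more marble must push some color to its target, so 93 + 1 = 94.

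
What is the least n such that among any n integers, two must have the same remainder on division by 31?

Use the pigeonhole principle on residue classes: two integers differ by a multiple of 31 exactly when they share a remainder mod 31.
There are 31 residue classes mod 31, so 31 integers can all lie in distinct classes.
One more integer must repeat a residue, giving a difference divisible by 31. So n = 31 + 1 = 32.

32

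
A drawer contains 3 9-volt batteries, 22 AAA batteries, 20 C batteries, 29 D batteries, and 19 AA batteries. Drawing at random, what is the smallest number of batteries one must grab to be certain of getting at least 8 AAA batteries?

79

The worst case draws every non-AAA battery first: 3 + 20 + 29 + 19 = 71.
The next 8 draws are then forced to be AAA, giving 71 + 8 = 79.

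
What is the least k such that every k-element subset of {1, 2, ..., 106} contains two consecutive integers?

Partition {1, …, 106} into 53 pairs: {1,2}, {3,4}, …, {105,106}.
Choosing 53 integers — say the 53 even numbers 2, 4, …, 106 — takes one from each pair and avoids the property.
Choosing 54 forces two into the same pair by pigeonhole, and those are consecutive. So 54.

54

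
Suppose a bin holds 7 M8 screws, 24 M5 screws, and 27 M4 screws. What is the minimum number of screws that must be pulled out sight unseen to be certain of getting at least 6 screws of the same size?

Treat the 3 sizes as pigeonholes.
The worst case takes 5 screws of each size without reaching 6 of any: 3 × 5 = 15.
The next screw must bring some size to 6, so 15 + 1 = 16.

16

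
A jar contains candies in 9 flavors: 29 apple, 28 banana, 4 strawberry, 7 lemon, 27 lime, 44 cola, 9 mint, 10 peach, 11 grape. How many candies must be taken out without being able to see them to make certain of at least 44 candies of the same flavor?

169

In the worst case we take at most 43 of each flavor, but all 29 apple, all 28 banana, all 4 strawberry, all 7 lemon, all 27 lime, all 9 mint, all 10 peach, and all 11 grape (fewer than 43), giving 29 + 28 + 4 + 7 + 27 + 43 + 9 + 10 + 11 = 168.
One more candy then forces some flavor to 44, so 168 + 1 = 169.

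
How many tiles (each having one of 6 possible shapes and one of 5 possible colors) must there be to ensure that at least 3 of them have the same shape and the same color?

61

There are 6 × 5 = 30 (shape, color) combinations acting as pigeonholes.
With 30 × 2 = 60 tiles we could place exactly 2 in each, with no (shape, color) pair reaching 3.
One more forces some (shape, color) pair to hold 3, so 60 + 1 = 61.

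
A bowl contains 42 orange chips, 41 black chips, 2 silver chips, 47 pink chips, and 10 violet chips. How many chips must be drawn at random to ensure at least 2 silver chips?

The worst case draws every non-silver chip first: 42 + 41 + 47 + 10 = 140.
The next 2 draws are then forced to be silver, giving 140 + 2 = 142.

142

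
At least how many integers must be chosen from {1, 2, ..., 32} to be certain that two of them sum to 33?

17

Partition {1, …, 32} into 16 pairs: {1,32}, {2,31}, …, {16,17}.
Choosing 16 integers — say the integers 1 through 16 — takes one from each pair and avoids the property.
Choosing 17 forces two into the same pair by pigeonhole, and those sum to 33. So 17.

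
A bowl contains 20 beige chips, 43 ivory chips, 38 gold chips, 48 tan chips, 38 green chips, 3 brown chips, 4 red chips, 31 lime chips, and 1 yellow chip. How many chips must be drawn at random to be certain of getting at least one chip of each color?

226

The hardest color to obtain is yellow: we could draw every other chip first — 226 − 1 = 225 chips — without a single yellow one.
The next draw must be yellow, so 225 + 1 = 226.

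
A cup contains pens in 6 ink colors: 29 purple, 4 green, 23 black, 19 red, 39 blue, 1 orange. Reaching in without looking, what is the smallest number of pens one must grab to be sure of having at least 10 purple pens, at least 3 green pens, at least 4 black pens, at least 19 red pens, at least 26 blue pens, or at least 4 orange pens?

59

The worst case stops just short of every target: 9 purple, 2 green, 3 black, 18 red, 25 blue, all 1 orange — 9 + 2 + 3 + 18 + 25 + 1 = 58 pens.
One more pen must push some ink color to its target, so 58 + 1 = 59.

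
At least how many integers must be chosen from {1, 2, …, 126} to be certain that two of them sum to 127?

Partition {1, …, 126} into 63 pairs: {1,126}, {2,125}, …, {63,64}.
Choosing 63 integers — say the integers 1 through 63 — takes one from each pair and avoids the property.
Choosing 64 forces two into the same pair by pigeonhole, and those sum to 127. So 64.

64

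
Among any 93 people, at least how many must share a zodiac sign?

8

If each of the 12 zodiac signs held at most 7, the total would be at most 12 × 7 = 84 < 93, a contradiction.
So at least one holds ⌈93/12⌉ = 8.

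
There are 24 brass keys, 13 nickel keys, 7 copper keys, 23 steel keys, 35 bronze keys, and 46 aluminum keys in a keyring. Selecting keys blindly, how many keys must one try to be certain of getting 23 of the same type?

109

In the worst case we take at most 22 of each type, but all 13 nickel and all 7 copper (fewer than 22), giving 22 + 13 + 7 + 22 + 22 + 22 = 108.
One more key then forces some type to 23, so 108 + 1 = 109.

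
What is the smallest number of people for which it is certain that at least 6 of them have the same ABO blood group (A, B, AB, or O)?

There are 4 ABO blood groups acting as pigeonholes.
With 4 × 5 = 20 people we could place exactly 5 in each, with no class reaching 6.
One more forces some class to hold 6, so 20 + 1 = 21.

21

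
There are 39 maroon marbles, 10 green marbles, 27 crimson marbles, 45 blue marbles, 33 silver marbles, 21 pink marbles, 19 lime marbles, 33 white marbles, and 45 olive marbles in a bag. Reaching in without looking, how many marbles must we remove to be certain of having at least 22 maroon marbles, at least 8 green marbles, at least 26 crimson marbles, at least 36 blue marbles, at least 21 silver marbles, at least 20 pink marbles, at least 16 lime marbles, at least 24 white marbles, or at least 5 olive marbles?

170

The worst case stops just short of every target: 21 maroon, 7 green, 25 crimson, 35 blue, 20 silver, 19 pink, 15 lime, 23 white, 4 olive — 21 + 7 + 25 + 35 + 20 + 19 + 15 + 23 + 4 = 169 marbles.
One more marble must push some color to its target, so 169 + 1 = 170.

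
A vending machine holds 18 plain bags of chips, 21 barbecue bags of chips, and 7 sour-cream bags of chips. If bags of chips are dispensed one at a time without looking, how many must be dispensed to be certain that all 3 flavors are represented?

40

The hardest flavor to obtain is sour-cream: we could draw every other bag of chips first — 46 − 7 = 39 bags of chips — without a single sour-cream one.
The next draw must be sour-cream, so 39 + 1 = 40.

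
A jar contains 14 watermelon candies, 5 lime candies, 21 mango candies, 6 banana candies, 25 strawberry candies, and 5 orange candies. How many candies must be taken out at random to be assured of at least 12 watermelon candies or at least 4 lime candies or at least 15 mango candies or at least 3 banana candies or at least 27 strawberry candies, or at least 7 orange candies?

61

Each of the 6 flavors has its own threshold; avoid all of them simultaneously.
The worst case stops just short of every target: 11 watermelon, 3 lime, 14 mango, 2 banana, all 25 strawberry, all 5 orange — 11 + 3 + 14 + 2 + 25 + 5 = 60 candies.
One more candy must push some flavor to its target, so 60 + 1 = 61.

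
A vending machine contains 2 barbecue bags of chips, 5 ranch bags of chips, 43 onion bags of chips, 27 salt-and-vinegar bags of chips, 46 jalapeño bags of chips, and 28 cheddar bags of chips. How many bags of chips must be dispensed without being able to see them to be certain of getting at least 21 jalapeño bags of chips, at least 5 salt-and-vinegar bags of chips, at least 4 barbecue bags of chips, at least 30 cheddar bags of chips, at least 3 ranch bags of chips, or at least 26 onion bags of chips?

82

The worst case stops just short of every target: all 2 barbecue, 2 ranch, 25 onion, 4 salt-and-vinegar, 20 jalapeño, all 28 cheddar — 2 + 2 + 25 + 4 + 20 + 28 = 81 bags of chips.
One more bag of chips must push some flavor to its target, so 81 + 1 = 82.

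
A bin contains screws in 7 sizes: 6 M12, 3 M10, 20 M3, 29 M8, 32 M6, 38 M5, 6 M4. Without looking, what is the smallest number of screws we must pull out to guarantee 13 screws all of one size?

64

Treat the 7 sizes as pigeonholes.
In the worst case we take at most 12 of each size, but all 6 M12, all 3 M10, and all 6 M4 (fewer than 12), giving 6 + 3 + 12 + 12 + 12 + 12 + 6 = 63.
One more screw then forces some size to 13, so 63 + 1 = 64.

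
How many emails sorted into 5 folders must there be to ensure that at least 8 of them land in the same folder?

36

There are 5 folders acting as pigeonholes.
With 5 × 7 = 35 emails we could place exactly 7 in each, with no class reaching 8.
One more forces some class to hold 8, so 35 + 1 = 36.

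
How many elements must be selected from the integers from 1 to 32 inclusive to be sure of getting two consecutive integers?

Partition {1, …, 32} into 16 pairs: {1,2}, {3,4}, …, {31,32}.
Choosing 16 integers — say the 16 even numbers 2, 4, …, 32 — takes one from each pair and avoids the property.
Choosing 17 forces two into the same pair by pigeonhole, and those are consecutive. So 17.

17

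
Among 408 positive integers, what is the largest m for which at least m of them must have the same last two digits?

There are 100 possible two-digit endings, which serve as the pigeonholes.
If each of the 100 possible two-digit endings held at most 4, the total would be at most 100 × 4 = 400 < 408, a contradiction.
So at least one holds ⌈408/100⌉ = 5.

5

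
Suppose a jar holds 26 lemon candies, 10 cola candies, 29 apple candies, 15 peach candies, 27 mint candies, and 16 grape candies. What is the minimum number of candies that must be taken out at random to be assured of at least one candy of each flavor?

The hardest flavor to obtain is cola: we could draw every other candy first — 123 − 10 = 113 candies — without a single cola one.
The next draw must be cola, so 113 + 1 = 114.

114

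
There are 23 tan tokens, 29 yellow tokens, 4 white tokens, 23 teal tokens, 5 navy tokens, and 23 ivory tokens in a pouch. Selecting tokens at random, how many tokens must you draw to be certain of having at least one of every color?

The hardest color to obtain is white: we could draw every other token first — 107 − 4 = 103 tokens — without a single white one.
The next draw must be white, so 103 + 1 = 104.

104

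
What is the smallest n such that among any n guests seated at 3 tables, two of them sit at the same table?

4

There are 3 tables acting as pigeonholes.
With 3 guests we could place one in each, avoiding any repeat.
One more forces some class to hold 2, so 3 + 1 = 4.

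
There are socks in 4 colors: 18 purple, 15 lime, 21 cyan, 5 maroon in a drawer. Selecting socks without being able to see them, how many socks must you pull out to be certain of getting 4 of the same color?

13

The worst case takes 3 socks of each color without reaching 4 of any: 4 × 3 = 12.
The next sock must bring some color to 4, so 12 + 1 = 13.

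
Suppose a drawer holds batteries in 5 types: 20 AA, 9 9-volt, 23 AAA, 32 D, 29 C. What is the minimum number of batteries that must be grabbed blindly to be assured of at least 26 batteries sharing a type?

In the worst case we take at most 25 of each type, but all 20 AA, all 9 9-volt, and all 23 AAA (fewer than 25), giving 20 + 9 + 23 + 25 + 25 = 102.
One more battery then forces some type to 26, so 102 + 1 = 103.

103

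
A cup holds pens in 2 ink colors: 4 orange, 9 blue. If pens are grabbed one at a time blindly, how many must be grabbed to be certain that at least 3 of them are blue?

7

The worst case draws every non-blue pen first: 4.
The next 3 draws are then forced to be blue, giving 4 + 3 = 7.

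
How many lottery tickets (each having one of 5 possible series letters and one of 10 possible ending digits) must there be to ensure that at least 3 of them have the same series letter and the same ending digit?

There are 5 × 10 = 50 (series letter, ending digit) combinations acting as pigeonholes.
With 50 × 2 = 100 lottery tickets we could place exactly 2 in each, with no (series letter, ending digit) pair reaching 3.
One more forces some (series letter, ending digit) pair to hold 3, so 100 + 1 = 101.

101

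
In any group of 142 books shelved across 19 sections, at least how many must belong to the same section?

The 142 books fall into 19 sections.
If each of the 19 sections held at most 7, the total would be at most 19 × 7 = 133 < 142, a contradiction.
So at least one holds ⌈142/19⌉ = 8.

8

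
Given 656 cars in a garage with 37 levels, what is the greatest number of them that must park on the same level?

18

The 656 cars fall into 37 levels.
If each of the 37 levels held at most 17, the total would be at most 37 × 17 = 629 < 656, a contradiction.
So at least one holds ⌈656/37⌉ = 18.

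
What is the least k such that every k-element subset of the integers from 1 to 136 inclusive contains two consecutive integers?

Partition {1, …, 136} into 68 pairs: {1,2}, {3,4}, …, {135,136}.
Choosing 68 integers — say the 68 even numbers 2, 4, …, 136 — takes one from each pair and avoids the property.
Choosing 69 forces two into the same pair by pigeonhole, and those are consecutive. So 69.

69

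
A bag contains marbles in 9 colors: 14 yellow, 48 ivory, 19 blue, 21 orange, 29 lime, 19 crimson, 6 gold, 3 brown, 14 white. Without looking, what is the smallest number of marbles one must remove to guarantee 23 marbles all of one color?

141

Treat the 9 colors as pigeonholes.
In the worst case we take at most 22 of each color, but all 14 yellow, all 19 blue, all 21 orange, all 19 crimson, all 6 gold, all 3 brown, and all 14 white (fewer than 22), giving 14 + 22 + 19 + 21 + 22 + 19 + 6 + 3 + 14 = 140.
One more marble then forces some color to 23, so 140 + 1 = 141.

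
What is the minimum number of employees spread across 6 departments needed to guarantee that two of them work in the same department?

7

There are 6 departments acting as pigeonholes.
With 6 employees we could place one in each, avoiding any repeat.
One more forces some class to hold 2, so 6 + 1 = 7.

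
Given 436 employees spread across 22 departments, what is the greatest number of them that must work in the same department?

20

The 436 employees fall into 22 departments.
If each of the 22 departments held at most 19, the total would be at most 22 × 19 = 418 < 436, a contradiction.
So at least one holds ⌈436/22⌉ = 20.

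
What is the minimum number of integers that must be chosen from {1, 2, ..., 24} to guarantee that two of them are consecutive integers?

Partition {1, …, 24} into 12 pairs: {1,2}, {3,4}, …, {23,24}.
Choosing 12 integers — say the 12 even numbers 2, 4, …, 24 — takes one from each pair and avoids the property.
Choosing 13 forces two into the same pair by pigeonhole, and those are consecutive. So 13.

13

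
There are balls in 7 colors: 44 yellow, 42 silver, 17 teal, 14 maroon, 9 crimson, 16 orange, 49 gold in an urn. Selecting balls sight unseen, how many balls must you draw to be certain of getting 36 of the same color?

162

Treat the 7 colors as pigeonholes.
In the worst case we take at most 35 of each color, but all 17 teal, all 14 maroon, all 9 crimson, and all 16 orange (fewer than 35), giving 35 + 35 + 17 + 14 + 9 + 16 + 35 = 161.
One more ball then forces some color to 36, so 161 + 1 = 162.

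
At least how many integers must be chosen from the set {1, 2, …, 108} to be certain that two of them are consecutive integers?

55

Partition {1, …, 108} into 54 pairs: {1,2}, {3,4}, …, {107,108}.
Choosing 54 integers — say the 54 even numbers 2, 4, …, 108 — takes one from each pair and avoids the property.
Choosing 55 forces two into the same pair by pigeonhole, and those are consecutive. So 55.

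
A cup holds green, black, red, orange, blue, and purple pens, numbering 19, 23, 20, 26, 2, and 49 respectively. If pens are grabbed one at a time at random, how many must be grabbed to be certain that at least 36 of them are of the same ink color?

Treat the 6 ink colors as pigeonholes.
In the worst case we take at most 35 of each ink color, but all 19 green, all 23 black, all 20 red, all 26 orange, and all 2 blue (fewer than 35), giving 19 + 23 + 20 + 26 + 2 + 35 = 125.
One more pen then forces some ink color to 36, so 125 + 1 = 126.

126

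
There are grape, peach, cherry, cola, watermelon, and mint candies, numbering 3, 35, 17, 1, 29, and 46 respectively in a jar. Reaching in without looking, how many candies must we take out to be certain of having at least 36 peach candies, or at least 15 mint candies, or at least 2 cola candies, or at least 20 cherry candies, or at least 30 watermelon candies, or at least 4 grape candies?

The worst case stops just short of every target: 3 grape, 35 peach, all 17 cherry, 1 cola, 29 watermelon, 14 mint — 3 + 35 + 17 + 1 + 29 + 14 = 99 candies.
One more candy must push some flavor to its target, so 99 + 1 = 100.

100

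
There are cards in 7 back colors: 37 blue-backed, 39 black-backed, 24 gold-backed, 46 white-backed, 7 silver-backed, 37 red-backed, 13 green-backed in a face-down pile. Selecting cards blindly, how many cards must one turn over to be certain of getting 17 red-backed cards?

183

The worst case draws every non-red-backed card first: 37 + 39 + 24 + 46 + 7 + 13 = 166.
The next 17 draws are then forced to be red-backed, giving 166 + 17 = 183.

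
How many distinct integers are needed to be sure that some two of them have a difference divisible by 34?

35

Two integers differ by a multiple of 34 exactly when they share a remainder mod 34.
There are 34 residue classes mod 34, so 34 integers can all lie in distinct classes.
One more integer must repeat a residue, giving a difference divisible by 34. So n = 34 + 1 = 35.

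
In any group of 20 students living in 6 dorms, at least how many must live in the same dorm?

4

The 20 students fall into 6 dorms.
If each of the 6 dorms held at most 3, the total would be at most 6 × 3 = 18 < 20, a contradiction.
So at least one holds ⌈20/6⌉ = 4.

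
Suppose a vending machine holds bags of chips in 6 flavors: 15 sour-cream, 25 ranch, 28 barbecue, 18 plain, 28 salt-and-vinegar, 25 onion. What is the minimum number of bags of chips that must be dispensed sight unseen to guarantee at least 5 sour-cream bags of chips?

The worst case draws every non-sour-cream bag of chips first: 25 + 28 + 18 + 28 + 25 = 124.
The next 5 draws are then forced to be sour-cream, giving 124 + 5 = 129.

129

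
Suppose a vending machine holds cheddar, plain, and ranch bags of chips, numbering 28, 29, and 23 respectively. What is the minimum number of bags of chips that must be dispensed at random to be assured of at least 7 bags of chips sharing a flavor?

The worst case takes 6 bags of chips of each flavor without reaching 7 of any: 3 × 6 = 18.
The next bag of chips must bring some flavor to 7, so 18 + 1 = 19.

19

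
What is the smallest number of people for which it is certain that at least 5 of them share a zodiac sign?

49

There are 12 zodiac signs acting as pigeonholes.
With 12 × 4 = 48 people we could place exactly 4 in each, with no class reaching 5.
One more forces some class to hold 5, so 48 + 1 = 49.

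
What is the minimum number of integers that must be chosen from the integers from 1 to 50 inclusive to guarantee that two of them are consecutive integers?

26

Partition {1, …, 50} into 25 pairs: {1,2}, {3,4}, …, {49,50}.
Choosing 25 integers — say the 25 even numbers 2, 4, …, 50 — takes one from each pair and avoids the property.
Choosing 26 forces two into the same pair by pigeonhole, and those are consecutive. So 26.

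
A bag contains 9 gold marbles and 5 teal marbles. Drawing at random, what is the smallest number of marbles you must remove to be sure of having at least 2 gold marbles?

7

To avoid gold marbles as long as possible, exhaust the other 1 color first.
The worst case draws every non-gold marble first: 5.
The next 2 draws are then forced to be gold, giving 5 + 2 = 7.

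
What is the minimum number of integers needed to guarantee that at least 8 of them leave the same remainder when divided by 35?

There are 35 residue classes modulo 35 acting as pigeonholes.
With 35 × 7 = 245 integers we could place exactly 7 in each, with no class reaching 8.
One more forces some class to hold 8, so 245 + 1 = 246.

246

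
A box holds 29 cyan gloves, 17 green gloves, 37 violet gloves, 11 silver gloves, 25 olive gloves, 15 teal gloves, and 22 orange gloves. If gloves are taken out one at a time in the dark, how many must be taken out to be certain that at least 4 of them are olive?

135

The worst case draws every non-olive glove first: 29 + 17 + 37 + 11 + 15 + 22 = 131.
The next 4 draws are then forced to be olive, giving 131 + 4 = 135.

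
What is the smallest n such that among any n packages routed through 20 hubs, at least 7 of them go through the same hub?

121

There are 20 hubs acting as pigeonholes.
With 20 × 6 = 120 packages we could place exactly 6 in each, with no class reaching 7.
One more forces some class to hold 7, so 120 + 1 = 121.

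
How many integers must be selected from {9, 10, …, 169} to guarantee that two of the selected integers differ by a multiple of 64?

Group the integers by remainder mod 64; there are 64 residue classes, each nonempty in this range.
Choosing one from each class (64 integers) avoids any shared remainder.
One more choice must repeat a class, so two differ by a multiple of 64. Hence 64 + 1 = 65.

65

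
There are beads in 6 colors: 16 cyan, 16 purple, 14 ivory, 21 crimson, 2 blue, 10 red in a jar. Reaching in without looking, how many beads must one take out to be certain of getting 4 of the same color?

Treat the 6 colors as pigeonholes.
In the worst case we take at most 3 of each color, but all 2 blue (fewer than 3), giving 3 + 3 + 3 + 3 + 2 + 3 = 17.
One more bead then forces some color to 4, so 17 + 1 = 18.

18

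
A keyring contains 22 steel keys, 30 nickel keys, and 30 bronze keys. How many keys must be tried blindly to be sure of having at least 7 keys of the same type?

19

The worst case takes 6 keys of each type without reaching 7 of any: 3 × 6 = 18.
The next key must bring some type to 7, so 18 + 1 = 19.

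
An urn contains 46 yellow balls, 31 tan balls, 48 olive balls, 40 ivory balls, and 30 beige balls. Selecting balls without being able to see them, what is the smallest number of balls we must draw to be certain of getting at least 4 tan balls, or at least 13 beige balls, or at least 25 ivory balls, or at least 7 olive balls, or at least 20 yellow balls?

65

The worst case stops just short of every target: 19 yellow, 3 tan, 6 olive, 24 ivory, 12 beige — 19 + 3 + 6 + 24 + 12 = 64 balls.
One more ball must push some color to its target, so 64 + 1 = 65.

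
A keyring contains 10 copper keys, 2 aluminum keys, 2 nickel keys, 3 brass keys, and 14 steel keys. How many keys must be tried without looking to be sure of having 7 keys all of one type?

20

Treat the 5 types as pigeonholes.
In the worst case we take at most 6 of each type, but all 2 aluminum, all 2 nickel, and all 3 brass (fewer than 6), giving 6 + 2 + 2 + 3 + 6 = 19.
One more key then forces some type to 7, so 19 + 1 = 20.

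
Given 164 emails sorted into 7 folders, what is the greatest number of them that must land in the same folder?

24

The 164 emails fall into 7 folders.
If each of the 7 folders held at most 23, the total would be at most 7 × 23 = 161 < 164, a contradiction.
So at least one holds ⌈164/7⌉ = 24.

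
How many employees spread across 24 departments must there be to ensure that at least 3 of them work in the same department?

There are 24 departments acting as pigeonholes.
With 24 × 2 = 48 employees we could place exactly 2 in each, with no class reaching 3.
One more forces some class to hold 3, so 48 + 1 = 49.

49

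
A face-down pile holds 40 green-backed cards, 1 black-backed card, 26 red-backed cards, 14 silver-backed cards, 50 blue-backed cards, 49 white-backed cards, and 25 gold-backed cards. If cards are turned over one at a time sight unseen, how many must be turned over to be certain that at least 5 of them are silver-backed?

196

The worst case draws every non-silver-backed card first: 40 + 1 + 26 + 50 + 49 + 25 = 191.
The next 5 draws are then forced to be silver-backed, giving 191 + 5 = 196.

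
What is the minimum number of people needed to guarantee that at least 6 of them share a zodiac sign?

There are 12 zodiac signs acting as pigeonholes.
With 12 × 5 = 60 people we could place exactly 5 in each, with no class reaching 6.
One more forces some class to hold 6, so 60 + 1 = 61.

61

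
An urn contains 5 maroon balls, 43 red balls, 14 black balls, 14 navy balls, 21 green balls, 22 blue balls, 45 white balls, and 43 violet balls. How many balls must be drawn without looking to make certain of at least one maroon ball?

203

The worst case draws every non-maroon ball first: 43 + 14 + 14 + 21 + 22 + 45 + 43 = 202.
The next draw is then forced to be maroon, giving 202 + 1 = 203.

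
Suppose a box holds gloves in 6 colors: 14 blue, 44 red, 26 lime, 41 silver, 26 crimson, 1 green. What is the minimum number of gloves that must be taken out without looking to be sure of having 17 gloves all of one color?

80

Treat the 6 colors as pigeonholes.
In the worst case we take at most 16 of each color, but all 14 blue and all 1 green (fewer than 16), giving 14 + 16 + 16 + 16 + 16 + 1 = 79.
One more glove then forces some color to 17, so 79 + 1 = 80.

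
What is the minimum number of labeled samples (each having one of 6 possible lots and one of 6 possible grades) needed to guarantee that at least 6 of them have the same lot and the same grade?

181

There are 6 × 6 = 36 (lot, grade) combinations acting as pigeonholes.
With 36 × 5 = 180 labeled samples we could place exactly 5 in each, with no (lot, grade) pair reaching 6.
One more forces some (lot, grade) pair to hold 6, so 180 + 1 = 181.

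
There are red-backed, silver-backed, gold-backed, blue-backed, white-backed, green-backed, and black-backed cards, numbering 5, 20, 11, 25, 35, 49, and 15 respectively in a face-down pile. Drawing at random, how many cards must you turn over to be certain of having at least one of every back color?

156

The hardest back color to obtain is red-backed: we could draw every other card first — 160 − 5 = 155 cards — without a single red-backed one.
The next draw must be red-backed, so 155 + 1 = 156.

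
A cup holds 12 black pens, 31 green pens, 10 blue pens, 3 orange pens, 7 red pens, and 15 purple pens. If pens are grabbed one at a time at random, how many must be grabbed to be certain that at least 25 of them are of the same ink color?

In the worst case we take at most 24 of each ink color, but all 12 black, all 10 blue, all 3 orange, all 7 red, and all 15 purple (fewer than 24), giving 12 + 24 + 10 + 3 + 7 + 15 = 71.
One more pen then forces some ink color to 25, so 71 + 1 = 72.

72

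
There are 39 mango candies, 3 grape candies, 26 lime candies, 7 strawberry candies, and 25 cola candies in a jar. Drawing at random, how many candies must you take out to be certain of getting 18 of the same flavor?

62

Treat the 5 flavors as pigeonholes.
In the worst case we take at most 17 of each flavor, but all 3 grape and all 7 strawberry (fewer than 17), giving 17 + 3 + 17 + 7 + 17 = 61.
One more candy then forces some flavor to 18, so 61 + 1 = 62.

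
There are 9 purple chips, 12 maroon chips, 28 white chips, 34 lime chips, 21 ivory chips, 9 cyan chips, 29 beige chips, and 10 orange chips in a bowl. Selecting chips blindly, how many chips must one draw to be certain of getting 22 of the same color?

125

In the worst case we take at most 21 of each color, but all 9 purple, all 12 maroon, all 9 cyan, and all 10 orange (fewer than 21), giving 9 + 12 + 21 + 21 + 21 + 9 + 21 + 10 = 124.
One more chip then forces some color to 22, so 124 + 1 = 125.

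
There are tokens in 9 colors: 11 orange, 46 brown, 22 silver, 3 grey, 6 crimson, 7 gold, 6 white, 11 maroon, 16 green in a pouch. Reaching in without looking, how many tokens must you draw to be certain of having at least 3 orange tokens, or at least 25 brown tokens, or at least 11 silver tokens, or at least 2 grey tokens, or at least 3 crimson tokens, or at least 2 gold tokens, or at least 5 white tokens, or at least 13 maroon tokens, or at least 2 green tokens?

Each of the 9 colors has its own threshold; avoid all of them simultaneously.
The worst case stops just short of every target: 2 orange, 24 brown, 10 silver, 1 grey, 2 crimson, 1 gold, 4 white, all 11 maroon, 1 green — 2 + 24 + 10 + 1 + 2 + 1 + 4 + 11 + 1 = 56 tokens.
One more token must push some color to its target, so 56 + 1 = 57.

57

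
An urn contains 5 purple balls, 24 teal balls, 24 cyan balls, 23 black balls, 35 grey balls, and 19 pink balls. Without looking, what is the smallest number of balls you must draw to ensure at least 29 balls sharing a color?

In the worst case we take at most 28 of each color, but all 5 purple, all 24 teal, all 24 cyan, all 23 black, and all 19 pink (fewer than 28), giving 5 + 24 + 24 + 23 + 28 + 19 = 123.
One more ball then forces some color to 29, so 123 + 1 = 124.

124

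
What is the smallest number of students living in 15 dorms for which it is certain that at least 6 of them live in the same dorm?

There are 15 dorms acting as pigeonholes.
With 15 × 5 = 75 students we could place exactly 5 in each, with no class reaching 6.
One more forces some class to hold 6, so 75 + 1 = 76.

76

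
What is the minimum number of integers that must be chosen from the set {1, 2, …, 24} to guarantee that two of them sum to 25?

13

Partition {1, …, 24} into 12 pairs: {1,24}, {2,23}, …, {12,13}.
Choosing 12 integers — say the integers 1 through 12 — takes one from each pair and avoids the property.
Choosing 13 forces two into the same pair by pigeonhole, and those sum to 25. So 13.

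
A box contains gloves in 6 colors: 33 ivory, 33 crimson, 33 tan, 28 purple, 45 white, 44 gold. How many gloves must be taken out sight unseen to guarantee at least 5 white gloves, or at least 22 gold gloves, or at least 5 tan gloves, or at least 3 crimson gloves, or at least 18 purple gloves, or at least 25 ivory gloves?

73

The worst case stops just short of every target: 24 ivory, 2 crimson, 4 tan, 17 purple, 4 white, 21 gold — 24 + 2 + 4 + 17 + 4 + 21 = 72 gloves.
One more glove must push some color to its target, so 72 + 1 = 73.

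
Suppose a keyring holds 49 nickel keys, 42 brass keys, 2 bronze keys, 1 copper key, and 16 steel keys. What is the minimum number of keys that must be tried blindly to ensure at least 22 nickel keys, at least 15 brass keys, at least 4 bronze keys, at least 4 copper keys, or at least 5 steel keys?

The worst case stops just short of every target: 21 nickel, 14 brass, all 2 bronze, all 1 copper, 4 steel — 21 + 14 + 2 + 1 + 4 = 42 keys.
One more key must push some type to its target, so 42 + 1 = 43.

43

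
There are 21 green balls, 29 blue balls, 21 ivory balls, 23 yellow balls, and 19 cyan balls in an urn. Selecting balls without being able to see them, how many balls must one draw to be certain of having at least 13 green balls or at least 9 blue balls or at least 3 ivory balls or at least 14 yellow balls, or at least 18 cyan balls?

The worst case stops just short of every target: 12 green, 8 blue, 2 ivory, 13 yellow, 17 cyan — 12 + 8 + 2 + 13 + 17 = 52 balls.
One more ball must push some color to its target, so 52 + 1 = 53.

53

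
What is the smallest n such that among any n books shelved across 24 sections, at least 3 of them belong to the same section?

49

There are 24 sections acting as pigeonholes.
With 24 × 2 = 48 books we could place exactly 2 in each, with no class reaching 3.
One more forces some class to hold 3, so 48 + 1 = 49.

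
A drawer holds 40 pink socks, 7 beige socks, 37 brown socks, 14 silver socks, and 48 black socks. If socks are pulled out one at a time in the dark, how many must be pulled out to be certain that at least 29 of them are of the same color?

Treat the 5 colors as pigeonholes.
In the worst case we take at most 28 of each color, but all 7 beige and all 14 silver (fewer than 28), giving 28 + 7 + 28 + 14 + 28 = 105.
One more sock then forces some color to 29, so 105 + 1 = 106.

106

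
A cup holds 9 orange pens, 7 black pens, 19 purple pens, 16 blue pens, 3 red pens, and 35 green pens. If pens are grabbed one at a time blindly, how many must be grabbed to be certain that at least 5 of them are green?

59

To avoid green pens as long as possible, exhaust the other 5 ink colors first.
The worst case draws every non-green pen first: 9 + 7 + 19 + 16 + 3 = 54.
The next 5 draws are then forced to be green, giving 54 + 5 = 59.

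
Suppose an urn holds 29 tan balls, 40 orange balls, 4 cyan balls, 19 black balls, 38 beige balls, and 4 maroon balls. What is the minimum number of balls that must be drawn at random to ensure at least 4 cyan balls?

The worst case draws every non-cyan ball first: 29 + 40 + 19 + 38 + 4 = 130.
The next 4 draws are then forced to be cyan, giving 130 + 4 = 134.

134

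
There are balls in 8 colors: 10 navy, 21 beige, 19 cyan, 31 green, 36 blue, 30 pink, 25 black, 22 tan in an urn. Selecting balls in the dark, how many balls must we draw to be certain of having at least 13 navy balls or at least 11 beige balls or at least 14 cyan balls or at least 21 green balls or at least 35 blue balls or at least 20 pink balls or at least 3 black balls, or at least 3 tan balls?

The worst case stops just short of every target: all 10 navy, 10 beige, 13 cyan, 20 green, 34 blue, 19 pink, 2 black, 2 tan — 10 + 10 + 13 + 20 + 34 + 19 + 2 + 2 = 110 balls.
One more ball must push some color to its target, so 110 + 1 = 111.

111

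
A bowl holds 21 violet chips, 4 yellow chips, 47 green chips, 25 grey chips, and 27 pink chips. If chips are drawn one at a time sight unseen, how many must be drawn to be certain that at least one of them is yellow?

121

The worst case draws every non-yellow chip first: 21 + 47 + 25 + 27 = 120.
The next draw is then forced to be yellow, giving 120 + 1 = 121.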